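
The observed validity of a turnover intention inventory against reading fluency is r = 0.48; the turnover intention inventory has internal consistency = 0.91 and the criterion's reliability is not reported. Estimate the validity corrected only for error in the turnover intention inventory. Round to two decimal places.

Single correction: r_c = r_obs / √r_xx = 0.48 / √0.91 = 0.48 / 0.9539 ≈ 0.50.

0.50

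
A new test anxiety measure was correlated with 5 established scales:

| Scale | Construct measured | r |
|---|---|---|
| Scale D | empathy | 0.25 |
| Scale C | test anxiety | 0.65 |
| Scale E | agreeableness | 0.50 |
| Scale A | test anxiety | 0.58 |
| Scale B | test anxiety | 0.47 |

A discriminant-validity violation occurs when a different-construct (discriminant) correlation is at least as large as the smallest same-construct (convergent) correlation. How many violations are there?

Convergent (same construct = test anxiety): Scale C, Scale A, Scale B.
Smallest convergent = 0.47. Discriminant values: 0.25, 0.50; count ≥ 0.47 → 1.

1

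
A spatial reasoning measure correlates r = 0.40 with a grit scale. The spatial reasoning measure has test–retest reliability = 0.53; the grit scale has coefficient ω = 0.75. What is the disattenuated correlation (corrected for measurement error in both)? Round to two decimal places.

0.63

r_true = r_obs / √(r_xx · r_yy) = 0.40 / √(0.53 × 0.75) = 0.40 / √0.3975 = 0.40 / 0.6305 ≈ 0.63.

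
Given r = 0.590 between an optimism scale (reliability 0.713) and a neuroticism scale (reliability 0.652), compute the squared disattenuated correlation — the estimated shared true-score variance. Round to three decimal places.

0.749

Disattenuated r = 0.590 / √(0.713 × 0.652) = 0.590 / 0.6818 = 0.8654.
Shared true-score variance = 0.8654² = 0.7489 ≈ 0.749.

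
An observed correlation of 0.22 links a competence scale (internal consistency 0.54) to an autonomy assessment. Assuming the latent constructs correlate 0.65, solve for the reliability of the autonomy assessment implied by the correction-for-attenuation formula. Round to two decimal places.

r_true = r_obs / √(r_xx · r_yy) ⇒ 0.65 = 0.22 / √(0.54 · r_yy).
√(0.54 · r_yy) = 0.22 / 0.65 = 0.3385; 0.54 · r_yy = 0.1146; r_yy = 0.1146 / 0.54 ≈ 0.21.

0.21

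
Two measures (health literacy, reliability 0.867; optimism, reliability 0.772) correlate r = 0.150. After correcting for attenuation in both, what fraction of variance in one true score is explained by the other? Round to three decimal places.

0.034

Disattenuated r = 0.150 / √(0.867 × 0.772) = 0.150 / 0.8181 = 0.1834.
Shared true-score variance = 0.1834² = 0.0336 ≈ 0.034.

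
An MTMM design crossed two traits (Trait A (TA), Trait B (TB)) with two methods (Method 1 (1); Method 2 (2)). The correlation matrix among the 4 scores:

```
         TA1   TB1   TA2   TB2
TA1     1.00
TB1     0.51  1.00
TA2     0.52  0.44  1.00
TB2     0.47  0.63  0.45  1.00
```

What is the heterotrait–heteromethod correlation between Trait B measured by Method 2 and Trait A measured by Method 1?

0.47

Different traits and methods: r(TB2, TA1) = 0.47.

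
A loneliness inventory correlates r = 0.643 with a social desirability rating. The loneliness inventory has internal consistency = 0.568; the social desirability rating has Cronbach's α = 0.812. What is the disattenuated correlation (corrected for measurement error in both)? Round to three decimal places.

0.947

r_true = r_obs / √(r_xx · r_yy) = 0.643 / √(0.568 × 0.812) = 0.643 / √0.461216 = 0.643 / 0.6791 ≈ 0.947.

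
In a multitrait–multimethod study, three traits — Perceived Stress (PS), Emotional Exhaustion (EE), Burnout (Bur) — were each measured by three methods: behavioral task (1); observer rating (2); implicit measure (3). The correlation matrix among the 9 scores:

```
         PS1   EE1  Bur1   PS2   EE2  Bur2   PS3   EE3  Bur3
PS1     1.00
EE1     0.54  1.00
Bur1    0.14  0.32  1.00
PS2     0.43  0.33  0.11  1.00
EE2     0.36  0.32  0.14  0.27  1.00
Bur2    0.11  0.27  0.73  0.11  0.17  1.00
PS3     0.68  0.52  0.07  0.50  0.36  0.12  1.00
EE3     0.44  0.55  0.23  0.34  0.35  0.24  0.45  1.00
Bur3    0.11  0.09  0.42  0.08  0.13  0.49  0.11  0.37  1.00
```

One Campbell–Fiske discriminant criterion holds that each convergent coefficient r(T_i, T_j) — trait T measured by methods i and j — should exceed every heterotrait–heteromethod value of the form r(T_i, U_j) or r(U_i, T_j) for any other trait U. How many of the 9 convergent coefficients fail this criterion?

Checking each validity diagonal entry against its comparison values:
PS (methods 1·2): 0.43 vs {0.36, 0.33, 0.11, 0.11} → pass.
PS (methods 1·3): 0.68 vs {0.44, 0.52, 0.11, 0.07} → pass.
PS (methods 2·3): 0.50 vs {0.34, 0.36, 0.08, 0.12} → pass.
EE (methods 1·2): 0.32 vs {0.33, 0.36, 0.27, 0.14} → fail.
EE (methods 1·3): 0.55 vs {0.52, 0.44, 0.09, 0.23} → pass.
EE (methods 2·3): 0.35 vs {0.36, 0.34, 0.13, 0.24} → fail.
Bur (methods 1·2): 0.73 vs {0.11, 0.11, 0.14, 0.27} → pass.
Bur (methods 1·3): 0.42 vs {0.07, 0.11, 0.23, 0.09} → pass.
Bur (methods 2·3): 0.49 vs {0.12, 0.08, 0.24, 0.13} → pass.
2 of 9 fail.

2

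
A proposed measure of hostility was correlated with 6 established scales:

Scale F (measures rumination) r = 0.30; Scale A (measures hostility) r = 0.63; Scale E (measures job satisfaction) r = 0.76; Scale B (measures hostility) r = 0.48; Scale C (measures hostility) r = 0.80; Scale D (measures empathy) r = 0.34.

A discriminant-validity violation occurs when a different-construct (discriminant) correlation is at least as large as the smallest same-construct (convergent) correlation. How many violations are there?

1

Convergent (same construct = hostility): Scale A, Scale B, Scale C.
Smallest convergent = 0.48. Discriminant values: 0.30, 0.76, 0.34; count ≥ 0.48 → 1.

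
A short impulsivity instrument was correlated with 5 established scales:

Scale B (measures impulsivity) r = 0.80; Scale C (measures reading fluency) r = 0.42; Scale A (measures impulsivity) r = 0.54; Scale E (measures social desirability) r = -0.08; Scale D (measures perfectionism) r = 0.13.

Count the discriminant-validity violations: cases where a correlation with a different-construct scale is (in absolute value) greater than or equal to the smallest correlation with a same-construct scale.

0

Convergent (same construct = impulsivity): Scale B, Scale A.
Smallest convergent = 0.54. Discriminant |r|: 0.42, 0.08, 0.13; count ≥ 0.54 → 0.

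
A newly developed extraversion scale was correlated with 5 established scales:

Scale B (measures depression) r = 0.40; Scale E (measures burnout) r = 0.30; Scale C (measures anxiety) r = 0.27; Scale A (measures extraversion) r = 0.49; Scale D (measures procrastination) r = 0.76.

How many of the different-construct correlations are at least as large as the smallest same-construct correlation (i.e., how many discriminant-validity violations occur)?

Convergent (same construct = extraversion): Scale A.
Smallest convergent = 0.49. Discriminant values: 0.40, 0.30, 0.27, 0.76; count ≥ 0.49 → 1.

1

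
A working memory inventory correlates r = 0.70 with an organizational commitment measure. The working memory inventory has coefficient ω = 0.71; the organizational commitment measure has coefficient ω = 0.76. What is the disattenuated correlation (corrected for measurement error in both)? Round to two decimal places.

0.95

r_true = r_obs / √(r_xx · r_yy) = 0.70 / √(0.71 × 0.76) = 0.70 / √0.5396 = 0.70 / 0.7346 ≈ 0.95.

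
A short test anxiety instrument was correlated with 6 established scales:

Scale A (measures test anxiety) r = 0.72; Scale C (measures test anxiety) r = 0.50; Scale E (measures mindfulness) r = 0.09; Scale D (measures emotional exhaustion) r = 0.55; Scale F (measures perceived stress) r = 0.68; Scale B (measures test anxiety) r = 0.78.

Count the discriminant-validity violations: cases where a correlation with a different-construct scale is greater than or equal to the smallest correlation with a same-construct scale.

2

Convergent (same construct = test anxiety): Scale A, Scale C, Scale B.
Smallest convergent = 0.50. Discriminant values: 0.09, 0.55, 0.68; count ≥ 0.50 → 2.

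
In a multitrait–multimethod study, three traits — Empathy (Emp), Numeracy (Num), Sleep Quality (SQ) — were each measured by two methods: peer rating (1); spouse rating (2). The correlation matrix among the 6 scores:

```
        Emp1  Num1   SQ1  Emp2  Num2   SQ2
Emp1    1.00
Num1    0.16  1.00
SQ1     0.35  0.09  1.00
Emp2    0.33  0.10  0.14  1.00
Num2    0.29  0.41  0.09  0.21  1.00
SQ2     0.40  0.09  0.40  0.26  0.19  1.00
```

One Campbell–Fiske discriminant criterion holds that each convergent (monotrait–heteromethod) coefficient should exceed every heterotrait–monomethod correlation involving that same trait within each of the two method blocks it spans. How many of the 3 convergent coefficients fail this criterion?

1

Checking each validity diagonal entry against its comparison values:
Emp (methods 1·2): 0.33 vs {0.16, 0.21, 0.35, 0.26} → fail.
Num (methods 1·2): 0.41 vs {0.16, 0.21, 0.09, 0.19} → pass.
SQ (methods 1·2): 0.40 vs {0.35, 0.26, 0.09, 0.19} → pass.
1 of 3 fail.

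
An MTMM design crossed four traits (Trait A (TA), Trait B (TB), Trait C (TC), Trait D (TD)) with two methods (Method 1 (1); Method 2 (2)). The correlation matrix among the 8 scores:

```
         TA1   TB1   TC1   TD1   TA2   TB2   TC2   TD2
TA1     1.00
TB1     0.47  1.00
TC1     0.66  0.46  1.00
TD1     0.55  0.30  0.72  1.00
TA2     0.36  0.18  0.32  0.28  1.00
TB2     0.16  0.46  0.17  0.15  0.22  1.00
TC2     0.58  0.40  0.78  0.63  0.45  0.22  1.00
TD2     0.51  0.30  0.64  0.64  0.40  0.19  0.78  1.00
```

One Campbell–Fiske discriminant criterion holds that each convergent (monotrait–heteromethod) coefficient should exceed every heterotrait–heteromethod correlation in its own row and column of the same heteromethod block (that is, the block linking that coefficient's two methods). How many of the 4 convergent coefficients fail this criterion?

2

Checking each validity diagonal entry against its comparison values:
TA (methods 1·2): 0.36 vs {0.16, 0.18, 0.58, 0.32, 0.51, 0.28} → fail.
TB (methods 1·2): 0.46 vs {0.18, 0.16, 0.40, 0.17, 0.30, 0.15} → pass.
TC (methods 1·2): 0.78 vs {0.32, 0.58, 0.17, 0.40, 0.64, 0.63} → pass.
TD (methods 1·2): 0.64 vs {0.28, 0.51, 0.15, 0.30, 0.63, 0.64} → fail.
2 of 4 fail.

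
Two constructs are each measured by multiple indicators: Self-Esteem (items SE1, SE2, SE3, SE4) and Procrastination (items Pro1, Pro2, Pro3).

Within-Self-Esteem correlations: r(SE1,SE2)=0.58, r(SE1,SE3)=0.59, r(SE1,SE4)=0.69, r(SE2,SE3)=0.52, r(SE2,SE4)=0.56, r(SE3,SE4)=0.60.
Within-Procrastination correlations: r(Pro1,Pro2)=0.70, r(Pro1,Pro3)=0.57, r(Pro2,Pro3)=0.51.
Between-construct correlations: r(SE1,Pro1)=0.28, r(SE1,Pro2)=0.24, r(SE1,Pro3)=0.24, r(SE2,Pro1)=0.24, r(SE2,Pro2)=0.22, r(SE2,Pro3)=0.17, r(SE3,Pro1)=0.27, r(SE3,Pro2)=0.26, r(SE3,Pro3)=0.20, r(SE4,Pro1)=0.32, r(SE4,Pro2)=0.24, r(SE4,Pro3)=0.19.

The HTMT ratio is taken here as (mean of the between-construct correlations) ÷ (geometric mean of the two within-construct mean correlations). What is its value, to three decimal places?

0.404

Mean heterotrait r = 2.87/12 = 0.2392.
Mean within-SE = 3.54/6 = 0.5900; mean within-Pro = 1.78/3 = 0.5933.
Geometric mean = √(0.5900 × 0.5933) = 0.5916.
HTMT = 0.2392 / 0.5916 = 0.404.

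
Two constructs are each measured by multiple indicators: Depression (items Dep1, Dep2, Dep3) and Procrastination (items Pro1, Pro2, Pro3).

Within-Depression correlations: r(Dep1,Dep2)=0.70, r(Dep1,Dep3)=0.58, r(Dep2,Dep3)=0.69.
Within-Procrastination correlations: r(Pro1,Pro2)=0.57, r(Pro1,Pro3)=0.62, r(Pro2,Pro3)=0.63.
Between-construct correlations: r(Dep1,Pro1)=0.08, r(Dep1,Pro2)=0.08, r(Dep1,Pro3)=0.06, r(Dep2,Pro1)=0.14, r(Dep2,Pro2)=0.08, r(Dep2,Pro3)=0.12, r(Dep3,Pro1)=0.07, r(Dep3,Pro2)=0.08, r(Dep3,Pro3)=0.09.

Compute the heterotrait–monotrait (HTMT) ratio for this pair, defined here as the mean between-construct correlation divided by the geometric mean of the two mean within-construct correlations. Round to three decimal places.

0.141

Mean heterotrait r = 0.80/9 = 0.0889.
Mean within-Dep = 1.97/3 = 0.6567; mean within-Pro = 1.82/3 = 0.6067.
Geometric mean = √(0.6567 × 0.6067) = 0.6312.
HTMT = 0.0889 / 0.6312 = 0.141.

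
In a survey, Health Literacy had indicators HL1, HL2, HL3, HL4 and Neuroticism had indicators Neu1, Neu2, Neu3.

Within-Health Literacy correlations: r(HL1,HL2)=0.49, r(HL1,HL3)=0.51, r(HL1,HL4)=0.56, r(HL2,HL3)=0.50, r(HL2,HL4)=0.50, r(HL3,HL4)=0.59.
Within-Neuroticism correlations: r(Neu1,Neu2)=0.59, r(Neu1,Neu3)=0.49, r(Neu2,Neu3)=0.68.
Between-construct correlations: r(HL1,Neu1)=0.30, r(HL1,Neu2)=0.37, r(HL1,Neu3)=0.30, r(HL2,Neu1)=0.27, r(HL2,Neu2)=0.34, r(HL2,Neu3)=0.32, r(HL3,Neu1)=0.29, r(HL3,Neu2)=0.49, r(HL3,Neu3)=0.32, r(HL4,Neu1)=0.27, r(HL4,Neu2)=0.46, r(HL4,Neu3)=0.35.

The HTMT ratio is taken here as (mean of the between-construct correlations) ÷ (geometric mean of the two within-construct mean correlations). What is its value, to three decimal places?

Between-construct mean = 4.08/12 = 0.3400.
Mean within-HL = 3.15/6 = 0.5250; mean within-Neu = 1.76/3 = 0.5867.
Geometric mean = √(0.5250 × 0.5867) = 0.5550.
HTMT = 0.3400 / 0.5550 = 0.613.

0.613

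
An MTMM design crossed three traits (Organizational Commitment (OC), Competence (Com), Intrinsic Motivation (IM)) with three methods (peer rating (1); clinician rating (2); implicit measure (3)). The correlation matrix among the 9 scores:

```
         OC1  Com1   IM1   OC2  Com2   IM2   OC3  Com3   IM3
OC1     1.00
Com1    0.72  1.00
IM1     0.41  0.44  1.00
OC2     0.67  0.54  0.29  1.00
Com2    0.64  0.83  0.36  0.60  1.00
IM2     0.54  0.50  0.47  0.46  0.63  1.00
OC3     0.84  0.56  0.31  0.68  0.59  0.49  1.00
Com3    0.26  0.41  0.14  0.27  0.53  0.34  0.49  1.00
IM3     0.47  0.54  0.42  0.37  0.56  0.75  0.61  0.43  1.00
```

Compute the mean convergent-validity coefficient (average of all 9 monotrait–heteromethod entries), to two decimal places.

0.62

Convergent values: 0.67, 0.84, 0.68, 0.83, 0.41, 0.53, 0.47, 0.42, 0.75; mean = 5.60/9 = 0.62.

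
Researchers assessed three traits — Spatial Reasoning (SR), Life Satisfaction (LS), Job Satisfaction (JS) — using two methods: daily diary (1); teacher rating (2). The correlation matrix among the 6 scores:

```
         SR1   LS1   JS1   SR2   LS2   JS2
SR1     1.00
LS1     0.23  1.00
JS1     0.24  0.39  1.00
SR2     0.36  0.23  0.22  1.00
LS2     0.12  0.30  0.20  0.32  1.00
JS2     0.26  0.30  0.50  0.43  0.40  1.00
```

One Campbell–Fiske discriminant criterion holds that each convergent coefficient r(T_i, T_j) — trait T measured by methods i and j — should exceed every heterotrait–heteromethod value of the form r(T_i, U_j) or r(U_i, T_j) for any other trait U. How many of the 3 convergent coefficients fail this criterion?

1

Each convergent coefficient versus the relevant comparison correlations:
SR (methods 1·2): 0.36 vs {0.12, 0.23, 0.26, 0.22} → pass.
LS (methods 1·2): 0.30 vs {0.23, 0.12, 0.30, 0.20} → fail.
JS (methods 1·2): 0.50 vs {0.22, 0.26, 0.20, 0.30} → pass.
1 of 3 fail.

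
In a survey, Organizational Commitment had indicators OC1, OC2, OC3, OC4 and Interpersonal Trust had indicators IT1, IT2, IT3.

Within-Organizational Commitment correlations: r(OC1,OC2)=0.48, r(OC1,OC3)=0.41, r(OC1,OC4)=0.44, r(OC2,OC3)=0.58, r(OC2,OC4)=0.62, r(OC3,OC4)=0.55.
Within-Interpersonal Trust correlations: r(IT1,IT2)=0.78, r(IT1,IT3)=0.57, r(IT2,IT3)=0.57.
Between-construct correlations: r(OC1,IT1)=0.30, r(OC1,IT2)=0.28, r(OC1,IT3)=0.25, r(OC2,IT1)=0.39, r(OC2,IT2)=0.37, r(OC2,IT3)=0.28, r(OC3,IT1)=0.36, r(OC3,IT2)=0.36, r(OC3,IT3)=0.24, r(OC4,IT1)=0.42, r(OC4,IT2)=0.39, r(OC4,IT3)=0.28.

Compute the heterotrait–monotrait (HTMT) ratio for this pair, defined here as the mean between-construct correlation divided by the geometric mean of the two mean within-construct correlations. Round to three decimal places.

0.570

Between-construct mean = 3.92/12 = 0.3267.
Mean within-OC = 3.08/6 = 0.5133; mean within-IT = 1.92/3 = 0.6400.
Geometric mean = √(0.5133 × 0.6400) = 0.5732.
HTMT = 0.3267 / 0.5732 = 0.570.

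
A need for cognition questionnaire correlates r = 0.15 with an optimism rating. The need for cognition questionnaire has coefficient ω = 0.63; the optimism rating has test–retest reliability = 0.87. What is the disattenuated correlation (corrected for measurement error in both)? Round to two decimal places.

0.20

r_true = r_obs / √(r_xx · r_yy) = 0.15 / √(0.63 × 0.87) = 0.15 / √0.5481 = 0.15 / 0.7403 ≈ 0.20.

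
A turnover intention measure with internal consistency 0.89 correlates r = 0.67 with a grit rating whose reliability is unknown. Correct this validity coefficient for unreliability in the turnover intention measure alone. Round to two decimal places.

Single correction: r_c = r_obs / √r_xx = 0.67 / √0.89 = 0.67 / 0.9434 ≈ 0.71.

0.71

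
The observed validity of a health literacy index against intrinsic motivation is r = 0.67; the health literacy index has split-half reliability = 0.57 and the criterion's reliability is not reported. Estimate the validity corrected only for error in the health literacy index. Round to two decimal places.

Single correction: r_c = r_obs / √r_xx = 0.67 / √0.57 = 0.67 / 0.7550 ≈ 0.89.

0.89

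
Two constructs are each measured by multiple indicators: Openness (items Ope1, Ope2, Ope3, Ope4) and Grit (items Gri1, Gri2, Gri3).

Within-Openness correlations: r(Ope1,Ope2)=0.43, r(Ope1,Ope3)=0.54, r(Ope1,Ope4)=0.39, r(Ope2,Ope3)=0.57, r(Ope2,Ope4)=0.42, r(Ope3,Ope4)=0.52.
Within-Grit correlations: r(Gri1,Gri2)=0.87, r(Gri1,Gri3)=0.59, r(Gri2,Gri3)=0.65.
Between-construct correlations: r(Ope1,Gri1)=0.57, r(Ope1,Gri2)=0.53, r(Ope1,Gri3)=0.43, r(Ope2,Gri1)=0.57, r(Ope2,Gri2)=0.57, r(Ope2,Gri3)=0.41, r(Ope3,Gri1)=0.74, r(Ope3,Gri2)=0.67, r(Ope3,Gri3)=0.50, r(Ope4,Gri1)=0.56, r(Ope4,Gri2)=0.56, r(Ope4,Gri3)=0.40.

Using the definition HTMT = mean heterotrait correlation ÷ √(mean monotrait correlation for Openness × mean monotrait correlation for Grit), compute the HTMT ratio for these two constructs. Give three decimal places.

0.935

Between-construct mean = 6.51/12 = 0.5425.
Mean within-Ope = 2.87/6 = 0.4783; mean within-Gri = 2.11/3 = 0.7033.
Geometric mean = √(0.4783 × 0.7033) = 0.5800.
HTMT = 0.5425 / 0.5800 = 0.935.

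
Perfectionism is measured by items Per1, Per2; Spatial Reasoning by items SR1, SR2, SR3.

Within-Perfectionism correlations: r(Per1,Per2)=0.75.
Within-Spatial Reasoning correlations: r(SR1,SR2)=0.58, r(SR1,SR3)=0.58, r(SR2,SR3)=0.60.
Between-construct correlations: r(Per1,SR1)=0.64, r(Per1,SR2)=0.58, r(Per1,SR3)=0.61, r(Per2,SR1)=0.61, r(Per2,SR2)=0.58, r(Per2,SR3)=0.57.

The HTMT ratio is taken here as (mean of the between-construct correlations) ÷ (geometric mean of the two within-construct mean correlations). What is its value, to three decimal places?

0.902

Mean between = 3.59/6 = 0.5983.
Mean within-Per = 0.75/1 = 0.7500; mean within-SR = 1.76/3 = 0.5867.
Geometric mean = √(0.7500 × 0.5867) = 0.6633.
HTMT = 0.5983 / 0.6633 = 0.902.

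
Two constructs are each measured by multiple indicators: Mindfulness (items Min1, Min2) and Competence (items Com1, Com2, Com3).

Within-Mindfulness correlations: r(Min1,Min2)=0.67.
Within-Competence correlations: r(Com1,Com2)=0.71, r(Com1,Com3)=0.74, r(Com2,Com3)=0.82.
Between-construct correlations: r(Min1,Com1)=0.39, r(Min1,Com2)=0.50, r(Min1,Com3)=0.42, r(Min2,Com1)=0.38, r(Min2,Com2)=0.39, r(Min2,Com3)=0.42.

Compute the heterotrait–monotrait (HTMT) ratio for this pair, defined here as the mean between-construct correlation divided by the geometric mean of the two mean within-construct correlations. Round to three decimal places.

0.585

Mean heterotrait r = 2.50/6 = 0.4167.
Mean within-Min = 0.67/1 = 0.6700; mean within-Com = 2.27/3 = 0.7567.
Geometric mean = √(0.6700 × 0.7567) = 0.7120.
HTMT = 0.4167 / 0.7120 = 0.585.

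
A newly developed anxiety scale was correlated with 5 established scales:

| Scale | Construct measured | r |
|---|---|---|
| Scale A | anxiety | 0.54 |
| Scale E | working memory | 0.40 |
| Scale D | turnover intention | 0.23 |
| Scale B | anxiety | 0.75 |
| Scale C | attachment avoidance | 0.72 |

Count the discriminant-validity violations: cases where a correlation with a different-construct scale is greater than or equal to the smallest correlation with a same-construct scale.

Convergent (same construct = anxiety): Scale A, Scale B.
Smallest convergent = 0.54. Discriminant values: 0.40, 0.23, 0.72; count ≥ 0.54 → 1.

1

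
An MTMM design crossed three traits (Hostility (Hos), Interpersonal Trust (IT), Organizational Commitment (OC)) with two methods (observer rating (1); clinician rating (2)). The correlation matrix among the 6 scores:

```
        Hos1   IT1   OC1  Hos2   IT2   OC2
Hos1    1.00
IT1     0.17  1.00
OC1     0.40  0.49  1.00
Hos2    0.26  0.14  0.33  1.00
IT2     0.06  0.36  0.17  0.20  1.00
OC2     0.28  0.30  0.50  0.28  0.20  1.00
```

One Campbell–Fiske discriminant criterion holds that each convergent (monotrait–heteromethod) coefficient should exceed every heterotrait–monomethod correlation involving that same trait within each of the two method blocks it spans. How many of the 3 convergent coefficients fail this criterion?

2

Each convergent coefficient versus the relevant comparison correlations:
Hos (methods 1·2): 0.26 vs {0.17, 0.20, 0.40, 0.28} → fail.
IT (methods 1·2): 0.36 vs {0.17, 0.20, 0.49, 0.20} → fail.
OC (methods 1·2): 0.50 vs {0.40, 0.28, 0.49, 0.20} → pass.
2 of 3 fail.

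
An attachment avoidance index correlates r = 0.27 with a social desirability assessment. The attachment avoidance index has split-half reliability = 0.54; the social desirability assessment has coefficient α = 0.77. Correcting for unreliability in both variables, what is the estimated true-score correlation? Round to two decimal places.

r_true = r_obs / √(r_xx · r_yy) = 0.27 / √(0.54 × 0.77) = 0.27 / √0.4158 = 0.27 / 0.6448 ≈ 0.42.

0.42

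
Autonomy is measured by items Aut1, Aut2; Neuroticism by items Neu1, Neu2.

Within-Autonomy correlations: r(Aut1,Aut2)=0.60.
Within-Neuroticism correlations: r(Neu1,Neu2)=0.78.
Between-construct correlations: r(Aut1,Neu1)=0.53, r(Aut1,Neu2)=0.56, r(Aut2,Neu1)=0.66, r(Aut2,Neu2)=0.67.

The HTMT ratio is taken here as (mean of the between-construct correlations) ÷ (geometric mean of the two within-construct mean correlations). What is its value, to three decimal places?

0.884

Mean heterotrait r = 2.42/4 = 0.6050.
Mean within-Aut = 0.60/1 = 0.6000; mean within-Neu = 0.78/1 = 0.7800.
Geometric mean = √(0.6000 × 0.7800) = 0.6841.
HTMT = 0.6050 / 0.6841 = 0.884.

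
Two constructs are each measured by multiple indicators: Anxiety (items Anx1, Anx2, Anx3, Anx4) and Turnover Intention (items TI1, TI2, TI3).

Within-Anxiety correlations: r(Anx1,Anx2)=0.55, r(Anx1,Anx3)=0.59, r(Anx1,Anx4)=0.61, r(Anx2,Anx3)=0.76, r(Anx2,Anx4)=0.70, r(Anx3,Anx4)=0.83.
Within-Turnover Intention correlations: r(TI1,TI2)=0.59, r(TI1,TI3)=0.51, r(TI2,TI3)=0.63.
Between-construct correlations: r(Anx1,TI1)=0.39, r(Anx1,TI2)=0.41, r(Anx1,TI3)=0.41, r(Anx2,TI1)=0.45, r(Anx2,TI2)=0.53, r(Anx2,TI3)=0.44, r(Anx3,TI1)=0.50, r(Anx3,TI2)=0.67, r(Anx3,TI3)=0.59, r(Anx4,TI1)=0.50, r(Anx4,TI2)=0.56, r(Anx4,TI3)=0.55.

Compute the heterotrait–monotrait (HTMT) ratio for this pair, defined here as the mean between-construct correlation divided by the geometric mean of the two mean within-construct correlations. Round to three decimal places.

0.802

Mean between = 6.00/12 = 0.5000.
Mean within-Anx = 4.04/6 = 0.6733; mean within-TI = 1.73/3 = 0.5767.
Geometric mean = √(0.6733 × 0.5767) = 0.6231.
HTMT = 0.5000 / 0.6231 = 0.802.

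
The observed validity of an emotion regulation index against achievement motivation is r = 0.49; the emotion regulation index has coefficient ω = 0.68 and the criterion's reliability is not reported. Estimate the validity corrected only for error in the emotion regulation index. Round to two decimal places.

0.59

Single correction: r_c = r_obs / √r_xx = 0.49 / √0.68 = 0.49 / 0.8246 ≈ 0.59.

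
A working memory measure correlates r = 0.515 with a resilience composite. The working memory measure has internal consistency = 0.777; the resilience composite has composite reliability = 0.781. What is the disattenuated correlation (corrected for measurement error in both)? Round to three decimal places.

0.661

r_true = r_obs / √(r_xx · r_yy) = 0.515 / √(0.777 × 0.781) = 0.515 / √0.606837 = 0.515 / 0.7790 ≈ 0.661.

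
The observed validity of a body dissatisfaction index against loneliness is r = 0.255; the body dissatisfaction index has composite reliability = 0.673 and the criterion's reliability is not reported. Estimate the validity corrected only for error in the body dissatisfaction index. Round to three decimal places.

0.311

Single correction: r_c = r_obs / √r_xx = 0.255 / √0.673 = 0.255 / 0.8204 ≈ 0.311.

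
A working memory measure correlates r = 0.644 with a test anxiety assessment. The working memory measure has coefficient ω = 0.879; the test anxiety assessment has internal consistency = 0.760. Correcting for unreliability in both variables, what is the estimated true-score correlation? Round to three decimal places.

r_true = r_obs / √(r_xx · r_yy) = 0.644 / √(0.879 × 0.760) = 0.644 / √0.668040 = 0.644 / 0.8173 ≈ 0.788.

0.788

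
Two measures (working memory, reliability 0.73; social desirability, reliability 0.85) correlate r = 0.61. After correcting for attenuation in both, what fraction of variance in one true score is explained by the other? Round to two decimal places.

Disattenuated r = 0.61 / √(0.73 × 0.85) = 0.61 / 0.7877 = 0.7744.
Shared true-score variance = 0.7744² = 0.5997 ≈ 0.60.

0.60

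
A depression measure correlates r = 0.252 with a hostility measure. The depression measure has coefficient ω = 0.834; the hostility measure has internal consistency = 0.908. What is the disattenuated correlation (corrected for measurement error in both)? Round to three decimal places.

r_true = r_obs / √(r_xx · r_yy) = 0.252 / √(0.834 × 0.908) = 0.252 / √0.757272 = 0.252 / 0.8702 ≈ 0.290.

0.290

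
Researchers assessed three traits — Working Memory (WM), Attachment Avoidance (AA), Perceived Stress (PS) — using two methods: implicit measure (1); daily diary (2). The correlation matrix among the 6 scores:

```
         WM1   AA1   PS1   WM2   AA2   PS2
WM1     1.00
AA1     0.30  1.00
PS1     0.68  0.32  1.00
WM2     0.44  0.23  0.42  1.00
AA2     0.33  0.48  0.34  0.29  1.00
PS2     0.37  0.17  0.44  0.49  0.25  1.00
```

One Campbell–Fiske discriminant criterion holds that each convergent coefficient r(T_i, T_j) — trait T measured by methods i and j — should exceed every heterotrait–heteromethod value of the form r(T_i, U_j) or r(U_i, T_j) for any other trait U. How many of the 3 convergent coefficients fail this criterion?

0

Convergent coefficients and their comparison sets:
WM (methods 1·2): 0.44 vs {0.33, 0.23, 0.37, 0.42} → pass.
AA (methods 1·2): 0.48 vs {0.23, 0.33, 0.17, 0.34} → pass.
PS (methods 1·2): 0.44 vs {0.42, 0.37, 0.34, 0.17} → pass.
0 of 3 fail.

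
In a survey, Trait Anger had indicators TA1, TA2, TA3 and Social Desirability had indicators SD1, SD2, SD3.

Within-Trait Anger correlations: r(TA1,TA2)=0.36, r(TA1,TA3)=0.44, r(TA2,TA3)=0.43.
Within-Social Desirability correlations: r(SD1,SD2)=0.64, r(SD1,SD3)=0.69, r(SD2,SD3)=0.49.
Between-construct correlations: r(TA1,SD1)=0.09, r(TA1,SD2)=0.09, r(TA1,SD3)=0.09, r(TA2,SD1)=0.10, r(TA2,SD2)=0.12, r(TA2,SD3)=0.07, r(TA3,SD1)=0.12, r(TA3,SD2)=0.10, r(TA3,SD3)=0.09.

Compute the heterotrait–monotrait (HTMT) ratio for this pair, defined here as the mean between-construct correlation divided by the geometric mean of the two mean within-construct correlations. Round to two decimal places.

0.19

Mean heterotrait r = 0.87/9 = 0.0967.
Mean within-TA = 1.23/3 = 0.4100; mean within-SD = 1.82/3 = 0.6067.
Geometric mean = √(0.4100 × 0.6067) = 0.4987.
HTMT = 0.0967 / 0.4987 = 0.19.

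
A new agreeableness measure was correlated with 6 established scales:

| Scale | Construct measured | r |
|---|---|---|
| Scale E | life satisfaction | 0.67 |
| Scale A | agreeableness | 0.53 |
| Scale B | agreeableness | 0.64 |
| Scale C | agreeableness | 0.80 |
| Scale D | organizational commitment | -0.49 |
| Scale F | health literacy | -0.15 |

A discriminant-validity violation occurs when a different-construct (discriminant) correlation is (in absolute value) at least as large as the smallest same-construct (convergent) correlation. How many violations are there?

Convergent (same construct = agreeableness): Scale A, Scale B, Scale C.
Smallest convergent = 0.53. Discriminant |r|: 0.67, 0.49, 0.15; count ≥ 0.53 → 1.

1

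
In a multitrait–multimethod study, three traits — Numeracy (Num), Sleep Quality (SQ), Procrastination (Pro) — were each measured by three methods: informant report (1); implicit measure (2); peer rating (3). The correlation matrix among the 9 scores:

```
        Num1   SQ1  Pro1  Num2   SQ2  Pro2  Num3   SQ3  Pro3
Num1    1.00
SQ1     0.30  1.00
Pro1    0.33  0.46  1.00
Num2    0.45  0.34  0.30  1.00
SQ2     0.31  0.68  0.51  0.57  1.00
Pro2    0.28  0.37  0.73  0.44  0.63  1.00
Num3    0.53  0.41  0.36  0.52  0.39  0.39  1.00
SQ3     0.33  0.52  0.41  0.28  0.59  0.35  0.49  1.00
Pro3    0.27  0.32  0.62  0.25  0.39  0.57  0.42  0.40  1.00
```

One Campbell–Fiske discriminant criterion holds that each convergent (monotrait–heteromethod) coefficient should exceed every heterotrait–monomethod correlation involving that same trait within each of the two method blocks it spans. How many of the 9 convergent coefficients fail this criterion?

Each convergent coefficient versus the relevant comparison correlations:
Num (methods 1·2): 0.45 vs {0.30, 0.57, 0.33, 0.44} → fail.
Num (methods 1·3): 0.53 vs {0.30, 0.49, 0.33, 0.42} → pass.
Num (methods 2·3): 0.52 vs {0.57, 0.49, 0.44, 0.42} → fail.
SQ (methods 1·2): 0.68 vs {0.30, 0.57, 0.46, 0.63} → pass.
SQ (methods 1·3): 0.52 vs {0.30, 0.49, 0.46, 0.40} → pass.
SQ (methods 2·3): 0.59 vs {0.57, 0.49, 0.63, 0.40} → fail.
Pro (methods 1·2): 0.73 vs {0.33, 0.44, 0.46, 0.63} → pass.
Pro (methods 1·3): 0.62 vs {0.33, 0.42, 0.46, 0.40} → pass.
Pro (methods 2·3): 0.57 vs {0.44, 0.42, 0.63, 0.40} → fail.
4 of 9 fail.

4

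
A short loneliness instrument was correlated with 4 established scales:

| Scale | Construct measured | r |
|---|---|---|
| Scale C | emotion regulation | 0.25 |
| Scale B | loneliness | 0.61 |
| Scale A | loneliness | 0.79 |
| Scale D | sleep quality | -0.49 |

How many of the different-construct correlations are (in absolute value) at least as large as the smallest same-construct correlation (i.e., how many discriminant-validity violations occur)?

0

Convergent (same construct = loneliness): Scale B, Scale A.
Smallest convergent = 0.61. Discriminant |r|: 0.25, 0.49; count ≥ 0.61 → 0.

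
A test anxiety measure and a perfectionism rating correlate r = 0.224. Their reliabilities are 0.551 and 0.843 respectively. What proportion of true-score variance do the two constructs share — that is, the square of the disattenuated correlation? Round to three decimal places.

Disattenuated r = 0.224 / √(0.551 × 0.843) = 0.224 / 0.6815 = 0.3287.
Shared true-score variance = 0.3287² = 0.1080 ≈ 0.108.

0.108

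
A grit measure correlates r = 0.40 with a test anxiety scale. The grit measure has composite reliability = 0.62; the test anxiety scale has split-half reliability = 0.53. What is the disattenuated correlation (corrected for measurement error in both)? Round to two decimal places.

0.70

r_true = r_obs / √(r_xx · r_yy) = 0.40 / √(0.62 × 0.53) = 0.40 / √0.3286 = 0.40 / 0.5732 ≈ 0.70.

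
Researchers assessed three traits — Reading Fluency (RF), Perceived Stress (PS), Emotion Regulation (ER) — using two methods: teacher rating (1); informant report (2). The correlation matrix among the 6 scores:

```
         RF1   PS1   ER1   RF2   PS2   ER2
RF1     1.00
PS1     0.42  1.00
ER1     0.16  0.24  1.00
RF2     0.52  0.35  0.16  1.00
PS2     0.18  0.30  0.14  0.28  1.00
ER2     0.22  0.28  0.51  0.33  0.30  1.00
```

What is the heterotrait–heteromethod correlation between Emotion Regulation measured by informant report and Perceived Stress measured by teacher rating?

Different traits and methods: r(ER2, PS1) = 0.28.

0.28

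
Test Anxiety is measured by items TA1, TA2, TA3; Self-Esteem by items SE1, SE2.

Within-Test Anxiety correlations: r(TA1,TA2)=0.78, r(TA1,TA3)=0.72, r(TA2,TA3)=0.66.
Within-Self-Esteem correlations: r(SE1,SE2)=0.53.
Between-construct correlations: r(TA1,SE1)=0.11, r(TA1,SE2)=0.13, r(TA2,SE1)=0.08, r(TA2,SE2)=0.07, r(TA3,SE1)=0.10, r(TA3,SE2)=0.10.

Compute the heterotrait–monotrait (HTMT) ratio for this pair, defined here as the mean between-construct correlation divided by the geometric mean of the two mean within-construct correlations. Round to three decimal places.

0.159

Mean between = 0.59/6 = 0.0983.
Mean within-TA = 2.16/3 = 0.7200; mean within-SE = 0.53/1 = 0.5300.
Geometric mean = √(0.7200 × 0.5300) = 0.6177.
HTMT = 0.0983 / 0.6177 = 0.159.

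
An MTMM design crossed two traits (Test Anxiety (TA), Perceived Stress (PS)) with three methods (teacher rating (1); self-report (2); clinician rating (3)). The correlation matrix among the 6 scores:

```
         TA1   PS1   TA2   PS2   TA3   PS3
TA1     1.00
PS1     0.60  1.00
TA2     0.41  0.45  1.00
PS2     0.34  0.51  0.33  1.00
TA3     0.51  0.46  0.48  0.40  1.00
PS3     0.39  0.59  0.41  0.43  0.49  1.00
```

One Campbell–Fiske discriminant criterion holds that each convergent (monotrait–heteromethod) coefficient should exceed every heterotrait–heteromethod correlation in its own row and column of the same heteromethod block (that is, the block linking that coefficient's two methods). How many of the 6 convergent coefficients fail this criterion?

1

Checking each validity diagonal entry against its comparison values:
TA (methods 1·2): 0.41 vs {0.34, 0.45} → fail.
TA (methods 1·3): 0.51 vs {0.39, 0.46} → pass.
TA (methods 2·3): 0.48 vs {0.41, 0.40} → pass.
PS (methods 1·2): 0.51 vs {0.45, 0.34} → pass.
PS (methods 1·3): 0.59 vs {0.46, 0.39} → pass.
PS (methods 2·3): 0.43 vs {0.40, 0.41} → pass.
1 of 6 fail.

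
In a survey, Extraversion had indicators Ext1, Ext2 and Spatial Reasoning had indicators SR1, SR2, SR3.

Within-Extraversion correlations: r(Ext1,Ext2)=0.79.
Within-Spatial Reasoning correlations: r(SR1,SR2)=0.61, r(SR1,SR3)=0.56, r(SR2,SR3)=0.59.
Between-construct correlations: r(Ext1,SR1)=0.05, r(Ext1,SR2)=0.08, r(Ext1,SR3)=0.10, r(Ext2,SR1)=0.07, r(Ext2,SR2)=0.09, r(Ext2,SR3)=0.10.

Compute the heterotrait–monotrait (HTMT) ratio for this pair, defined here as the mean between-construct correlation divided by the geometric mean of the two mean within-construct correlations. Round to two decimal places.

Mean heterotrait r = 0.49/6 = 0.0817.
Mean within-Ext = 0.79/1 = 0.7900; mean within-SR = 1.76/3 = 0.5867.
Geometric mean = √(0.7900 × 0.5867) = 0.6808.
HTMT = 0.0817 / 0.6808 = 0.12.

0.12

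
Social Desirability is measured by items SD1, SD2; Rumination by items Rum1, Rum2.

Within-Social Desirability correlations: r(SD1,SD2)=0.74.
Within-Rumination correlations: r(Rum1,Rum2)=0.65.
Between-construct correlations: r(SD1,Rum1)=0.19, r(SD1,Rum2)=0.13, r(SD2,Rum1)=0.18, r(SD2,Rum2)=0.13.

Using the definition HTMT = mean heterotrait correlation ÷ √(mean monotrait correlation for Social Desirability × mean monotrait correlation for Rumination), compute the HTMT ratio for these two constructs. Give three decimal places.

Mean between = 0.63/4 = 0.1575.
Mean within-SD = 0.74/1 = 0.7400; mean within-Rum = 0.65/1 = 0.6500.
Geometric mean = √(0.7400 × 0.6500) = 0.6935.
HTMT = 0.1575 / 0.6935 = 0.227.

0.227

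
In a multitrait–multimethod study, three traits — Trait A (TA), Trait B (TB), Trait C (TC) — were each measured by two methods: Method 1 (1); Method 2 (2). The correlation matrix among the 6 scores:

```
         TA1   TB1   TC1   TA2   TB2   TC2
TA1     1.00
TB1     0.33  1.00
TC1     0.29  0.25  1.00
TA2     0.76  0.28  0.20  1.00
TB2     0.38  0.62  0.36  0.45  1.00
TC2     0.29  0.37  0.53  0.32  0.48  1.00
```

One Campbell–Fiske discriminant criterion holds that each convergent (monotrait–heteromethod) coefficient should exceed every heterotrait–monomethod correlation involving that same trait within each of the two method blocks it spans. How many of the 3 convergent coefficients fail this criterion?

0

Each convergent coefficient versus the relevant comparison correlations:
TA (methods 1·2): 0.76 vs {0.33, 0.45, 0.29, 0.32} → pass.
TB (methods 1·2): 0.62 vs {0.33, 0.45, 0.25, 0.48} → pass.
TC (methods 1·2): 0.53 vs {0.29, 0.32, 0.25, 0.48} → pass.
0 of 3 fail.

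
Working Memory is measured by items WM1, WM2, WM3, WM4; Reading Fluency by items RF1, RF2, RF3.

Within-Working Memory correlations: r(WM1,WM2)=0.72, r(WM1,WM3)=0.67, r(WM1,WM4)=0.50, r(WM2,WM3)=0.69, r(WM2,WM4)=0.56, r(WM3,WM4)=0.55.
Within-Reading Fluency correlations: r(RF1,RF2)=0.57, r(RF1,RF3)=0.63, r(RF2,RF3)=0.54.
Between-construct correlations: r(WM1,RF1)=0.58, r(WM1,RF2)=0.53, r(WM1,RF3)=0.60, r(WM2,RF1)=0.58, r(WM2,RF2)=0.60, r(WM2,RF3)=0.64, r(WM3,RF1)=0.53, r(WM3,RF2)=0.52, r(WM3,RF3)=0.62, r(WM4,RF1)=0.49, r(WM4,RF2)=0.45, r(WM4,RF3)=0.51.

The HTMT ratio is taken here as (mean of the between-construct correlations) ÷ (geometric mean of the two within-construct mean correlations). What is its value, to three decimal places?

0.928

Between-construct mean = 6.65/12 = 0.5542.
Mean within-WM = 3.69/6 = 0.6150; mean within-RF = 1.74/3 = 0.5800.
Geometric mean = √(0.6150 × 0.5800) = 0.5972.
HTMT = 0.5542 / 0.5972 = 0.928.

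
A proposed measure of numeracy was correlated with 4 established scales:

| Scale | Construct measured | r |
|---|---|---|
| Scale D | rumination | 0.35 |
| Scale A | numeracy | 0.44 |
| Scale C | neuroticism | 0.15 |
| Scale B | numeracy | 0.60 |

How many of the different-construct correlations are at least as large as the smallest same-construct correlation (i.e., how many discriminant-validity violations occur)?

0

Convergent (same construct = numeracy): Scale A, Scale B.
Smallest convergent = 0.44. Discriminant values: 0.35, 0.15; count ≥ 0.44 → 0.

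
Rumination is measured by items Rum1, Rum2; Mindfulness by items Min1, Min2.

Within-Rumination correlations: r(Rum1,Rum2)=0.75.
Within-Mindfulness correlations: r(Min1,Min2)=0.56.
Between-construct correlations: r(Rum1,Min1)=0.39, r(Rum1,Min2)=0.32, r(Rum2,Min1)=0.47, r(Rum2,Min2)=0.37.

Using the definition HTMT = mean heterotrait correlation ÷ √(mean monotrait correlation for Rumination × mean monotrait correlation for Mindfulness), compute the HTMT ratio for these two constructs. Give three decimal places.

Between-construct mean = 1.55/4 = 0.3875.
Mean within-Rum = 0.75/1 = 0.7500; mean within-Min = 0.56/1 = 0.5600.
Geometric mean = √(0.7500 × 0.5600) = 0.6481.
HTMT = 0.3875 / 0.6481 = 0.598.

0.598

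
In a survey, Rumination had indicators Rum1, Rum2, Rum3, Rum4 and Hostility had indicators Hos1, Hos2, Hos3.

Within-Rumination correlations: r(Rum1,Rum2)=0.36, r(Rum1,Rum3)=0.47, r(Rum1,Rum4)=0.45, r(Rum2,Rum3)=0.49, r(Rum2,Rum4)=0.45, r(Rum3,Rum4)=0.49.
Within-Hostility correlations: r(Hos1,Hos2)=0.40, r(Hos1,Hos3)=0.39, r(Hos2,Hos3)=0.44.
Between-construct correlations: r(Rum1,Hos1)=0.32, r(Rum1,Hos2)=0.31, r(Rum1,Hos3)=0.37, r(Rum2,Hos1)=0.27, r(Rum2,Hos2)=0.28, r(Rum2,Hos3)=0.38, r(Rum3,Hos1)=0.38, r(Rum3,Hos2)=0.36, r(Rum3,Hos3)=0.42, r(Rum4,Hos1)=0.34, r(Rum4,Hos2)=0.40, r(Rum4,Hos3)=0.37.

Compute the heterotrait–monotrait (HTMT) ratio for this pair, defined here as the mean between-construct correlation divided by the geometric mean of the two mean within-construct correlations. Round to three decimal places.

0.813

Mean heterotrait r = 4.20/12 = 0.3500.
Mean within-Rum = 2.71/6 = 0.4517; mean within-Hos = 1.23/3 = 0.4100.
Geometric mean = √(0.4517 × 0.4100) = 0.4303.
HTMT = 0.3500 / 0.4303 = 0.813.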